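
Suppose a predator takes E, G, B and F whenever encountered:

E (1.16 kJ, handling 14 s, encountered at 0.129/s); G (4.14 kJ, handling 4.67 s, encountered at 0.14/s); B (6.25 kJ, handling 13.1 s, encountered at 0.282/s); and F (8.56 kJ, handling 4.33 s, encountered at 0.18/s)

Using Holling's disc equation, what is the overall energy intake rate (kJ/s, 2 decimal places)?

0.51 kJ/s

R = Σλ_iE_i / (1 + Σλ_ih_i)
Numerator: 0.129×1.16 + 0.14×4.14 + 0.282×6.25 + 0.18×8.56 = 4.033
Denominator: 1 + 0.129×14 + 0.14×4.67 + 0.282×13.1 + 0.18×4.33 = 7.933
R = 4.033/7.933 = 0.5083 kJ/s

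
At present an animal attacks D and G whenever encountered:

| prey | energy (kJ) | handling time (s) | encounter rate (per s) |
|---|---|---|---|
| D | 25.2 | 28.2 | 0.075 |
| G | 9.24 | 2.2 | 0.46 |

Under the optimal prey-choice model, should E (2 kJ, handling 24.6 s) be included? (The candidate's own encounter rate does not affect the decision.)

Current rate: (0.075×25.2 + 0.46×9.24)/(1 + 0.075×28.2 + 0.46×2.2) = 1.488 kJ/s.
Profitability of E: 2/24.6 = 0.0813 kJ/s.
0.0813 < 1.488, so adding E would lower the average — exclude it.

No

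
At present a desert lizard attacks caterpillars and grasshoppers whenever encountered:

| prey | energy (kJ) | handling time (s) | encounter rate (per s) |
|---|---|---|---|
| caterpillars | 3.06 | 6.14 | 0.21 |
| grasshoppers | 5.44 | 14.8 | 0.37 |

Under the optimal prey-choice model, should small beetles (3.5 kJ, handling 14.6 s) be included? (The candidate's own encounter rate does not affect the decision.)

No

On caterpillars and grasshoppers alone, R = ΣλE/(1+Σλh) = 2.655/7.765 = 0.342 kJ/s.
small beetles: E/h = 3.5/14.6 = 0.2397 kJ/s.
0.2397 < 0.342, so adding small beetles would lower the average — exclude it.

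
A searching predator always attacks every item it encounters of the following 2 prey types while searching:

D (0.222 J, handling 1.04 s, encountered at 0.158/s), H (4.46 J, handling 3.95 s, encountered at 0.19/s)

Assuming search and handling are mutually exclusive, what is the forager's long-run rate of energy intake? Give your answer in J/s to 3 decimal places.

Energy encountered per unit search time: 0.158×0.222 + 0.19×4.46 = 0.8825 J/s.
Handling time per unit search time: 0.158×1.04 + 0.19×3.95 = 0.9148.
Rate = 0.8825/(1 + 0.9148) = 0.4609 J/s.

0.461 J/s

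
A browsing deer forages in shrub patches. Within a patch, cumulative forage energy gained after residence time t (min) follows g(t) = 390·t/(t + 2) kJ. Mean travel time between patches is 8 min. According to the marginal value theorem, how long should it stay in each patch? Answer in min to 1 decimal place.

4.0 min

By the marginal value theorem, leave when the instantaneous gain rate g'(t) equals the habitat-wide average g(t)/(T + t).
g'(t) = 390·2/(t + 2)². Setting 390·2/(t+2)² = 390t/[(t+2)(8+t)] gives 2(8+t) = t(t+2), so t² = 2×8 = 16.
t* = √16 = 4 min.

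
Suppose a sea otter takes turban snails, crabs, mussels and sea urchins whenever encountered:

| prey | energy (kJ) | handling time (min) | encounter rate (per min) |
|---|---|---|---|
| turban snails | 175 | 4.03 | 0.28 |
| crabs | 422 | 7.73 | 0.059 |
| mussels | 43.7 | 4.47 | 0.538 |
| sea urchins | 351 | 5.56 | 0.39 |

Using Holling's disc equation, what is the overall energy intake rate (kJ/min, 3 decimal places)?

R = (0.28×175 + 0.059×422 + 0.538×43.7 + 0.39×351) / (1 + 0.28×4.03 + 0.059×7.73 + 0.538×4.47 + 0.39×5.56) = 234.3/7.158 = 32.73 kJ/min.

32.734 kJ/min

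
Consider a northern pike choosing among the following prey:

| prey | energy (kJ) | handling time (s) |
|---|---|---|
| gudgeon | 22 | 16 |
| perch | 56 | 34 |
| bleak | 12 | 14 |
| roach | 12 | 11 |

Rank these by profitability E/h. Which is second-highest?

Profitability E/h (kJ/s): gudgeon = 22/16 = 1.38, perch = 56/34 = 1.65, bleak = 12/14 = 0.857, roach = 12/11 = 1.09.
Ranked: perch > gudgeon > roach > bleak.

gudgeon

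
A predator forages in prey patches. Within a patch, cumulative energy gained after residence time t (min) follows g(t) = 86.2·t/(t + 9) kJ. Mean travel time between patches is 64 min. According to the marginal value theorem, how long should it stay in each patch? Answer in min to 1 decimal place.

24.0 min

Optimal t* satisfies g'(t*) = g(t*)/(T + t*).
g'(t) = 86.2·9/(t + 9)². Setting 86.2·9/(t+9)² = 86.2t/[(t+9)(64+t)] gives 9(64+t) = t(t+9), so t² = 9×64 = 576.
t* = √576 = 24 min.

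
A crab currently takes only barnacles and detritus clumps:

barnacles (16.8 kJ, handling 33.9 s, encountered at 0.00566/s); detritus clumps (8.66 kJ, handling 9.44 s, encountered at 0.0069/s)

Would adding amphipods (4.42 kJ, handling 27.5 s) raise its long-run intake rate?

Current rate: (0.00566×16.8 + 0.0069×8.66)/(1 + 0.00566×33.9 + 0.0069×9.44) = 0.1232 kJ/s.
amphipods: E/h = 4.42/27.5 = 0.1607 kJ/s.
0.1607 > 0.1232, so adding amphipods raises the average — include it.

Yes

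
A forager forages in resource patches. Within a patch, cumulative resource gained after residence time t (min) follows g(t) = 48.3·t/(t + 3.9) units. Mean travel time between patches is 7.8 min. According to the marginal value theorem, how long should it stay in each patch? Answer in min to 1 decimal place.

5.5 min

Optimal t* satisfies g'(t*) = g(t*)/(T + t*).
g'(t) = 48.3·3.9/(t + 3.9)². Setting 48.3·3.9/(t+3.9)² = 48.3t/[(t+3.9)(7.8+t)] gives 3.9(7.8+t) = t(t+3.9), so t² = 3.9×7.8 = 30.42.
t* = √30.42 = 5.515 min.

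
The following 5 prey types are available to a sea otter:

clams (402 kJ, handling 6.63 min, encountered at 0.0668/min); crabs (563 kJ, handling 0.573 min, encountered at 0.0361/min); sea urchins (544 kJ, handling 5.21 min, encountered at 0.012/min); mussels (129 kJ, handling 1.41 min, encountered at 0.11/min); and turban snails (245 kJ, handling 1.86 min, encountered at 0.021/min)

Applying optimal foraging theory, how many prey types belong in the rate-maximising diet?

5

Rank by E/h (kJ/min): crabs 983, turban snails 132, sea urchins 104, mussels 91.5, clams 60.6. Include each in turn until the next type's E/h falls below the running intake rate.
Rate on top 1: 19.91. turban snails: 132 > 19.91 → include.
Rate on top 2: 24.03. sea urchins: 104 > 24.03 → include.
Rate on top 3: 28.51. mussels: 91.5 > 28.51 → include.
Rate on top 4: 36.16. clams: 60.6 > 36.16 → include.
Optimal diet: crabs, turban snails, sea urchins, mussels, clams — 5 of 5 types.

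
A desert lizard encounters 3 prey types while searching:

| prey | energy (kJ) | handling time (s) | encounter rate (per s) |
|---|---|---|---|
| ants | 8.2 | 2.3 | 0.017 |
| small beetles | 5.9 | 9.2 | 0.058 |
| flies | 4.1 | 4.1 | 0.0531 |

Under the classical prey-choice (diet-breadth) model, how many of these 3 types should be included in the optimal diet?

3

Rank by E/h (kJ/s): ants 3.57, flies 1, small beetles 0.641. Include each in turn until the next type's E/h falls below the running intake rate.
Rate on top 1: 0.1342. flies: 1 > 0.1342 → include.
Rate on top 2: 0.2841. small beetles: 0.641 > 0.2841 → include.
Optimal diet: ants, flies, small beetles — 3 of 3 types.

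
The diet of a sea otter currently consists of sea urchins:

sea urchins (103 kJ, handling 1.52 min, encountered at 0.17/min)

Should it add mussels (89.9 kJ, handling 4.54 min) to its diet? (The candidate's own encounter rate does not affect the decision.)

Yes

Intake rate on the current diet: R = (0.17×103) / (1 + 0.17×1.52) = 17.51/1.258 = 13.91 kJ/min.
Profitability of mussels: 89.9/4.54 = 19.8 kJ/min.
Since 19.8 > R, including mussels increases the long-run rate.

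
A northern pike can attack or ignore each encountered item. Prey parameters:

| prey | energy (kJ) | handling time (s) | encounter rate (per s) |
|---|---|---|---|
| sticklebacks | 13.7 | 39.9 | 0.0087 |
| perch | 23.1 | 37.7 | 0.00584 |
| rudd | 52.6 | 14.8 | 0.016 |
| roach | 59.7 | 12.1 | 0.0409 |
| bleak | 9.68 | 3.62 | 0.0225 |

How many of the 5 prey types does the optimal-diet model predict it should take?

3

Profitabilities (E/h, kJ/s): roach 4.93, rudd 3.55, bleak 2.67, perch 0.613, sticklebacks 0.343. Add prey in this order while the next type's profitability exceeds the intake rate on those already taken.
Rate on top 1: 1.633. rudd: 3.55 > 1.633 → include.
Rate on top 2: 1.896. bleak: 2.67 > 1.896 → include.
Rate on top 3: 1.931. perch: 0.613 < 1.931 → exclude; stop.
Optimal diet: roach, rudd, bleak — 3 of 5 types.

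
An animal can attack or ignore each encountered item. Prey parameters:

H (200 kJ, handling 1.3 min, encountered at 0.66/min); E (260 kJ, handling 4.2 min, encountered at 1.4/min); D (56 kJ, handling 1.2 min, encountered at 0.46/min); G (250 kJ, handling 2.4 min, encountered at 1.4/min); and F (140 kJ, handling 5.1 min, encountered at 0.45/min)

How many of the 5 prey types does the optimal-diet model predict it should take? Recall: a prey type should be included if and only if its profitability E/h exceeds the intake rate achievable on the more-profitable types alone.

Rank by E/h (kJ/min): H 154, G 104, E 61.9, D 46.7, F 27.5. Include each in turn until the next type's E/h falls below the running intake rate.
Rate on top 1: 71.04. G: 104 > 71.04 → include.
Rate on top 2: 92.37. E: 61.9 < 92.37 → exclude; stop.
Optimal diet: H, G — 2 of 5 types.

2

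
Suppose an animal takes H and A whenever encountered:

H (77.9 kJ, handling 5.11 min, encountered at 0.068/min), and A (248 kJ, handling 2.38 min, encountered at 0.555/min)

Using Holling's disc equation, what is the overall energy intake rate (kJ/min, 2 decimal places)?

R = (0.068×77.9 + 0.555×248) / (1 + 0.068×5.11 + 0.555×2.38) = 142.9/2.668 = 53.57 kJ/min.

53.57 kJ/min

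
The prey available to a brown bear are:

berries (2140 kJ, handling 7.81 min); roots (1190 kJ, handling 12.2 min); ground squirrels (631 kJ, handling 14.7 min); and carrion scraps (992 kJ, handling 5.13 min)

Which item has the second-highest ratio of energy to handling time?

carrion scraps

In descending order of E/h:
berries: 2140/7.81 = 274 kJ/min
carrion scraps: 992/5.13 = 193 kJ/min
roots: 1190/12.2 = 97.5 kJ/min
ground squirrels: 631/14.7 = 42.9 kJ/min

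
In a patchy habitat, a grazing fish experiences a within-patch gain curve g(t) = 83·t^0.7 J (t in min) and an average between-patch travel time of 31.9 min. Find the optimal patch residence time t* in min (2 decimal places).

74.43 min

Maximise g(t)/(T+t): set derivative to zero → g'(t)(T+t) = g(t).
g'(t) = 0.7·83·t^-0.3. Setting 0.7·83·t^-0.3 = 83·t^0.7/(31.9+t) gives 0.7(31.9+t) = t, so 0.30·t = 0.7×31.9.
t* = 0.7×31.9/0.30 = 74.43 min.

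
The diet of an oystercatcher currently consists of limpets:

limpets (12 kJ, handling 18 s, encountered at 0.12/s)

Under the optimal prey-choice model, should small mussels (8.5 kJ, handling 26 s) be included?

On limpets alone, R = ΣλE/(1+Σλh) = 1.44/3.16 = 0.4557 kJ/s.
Profitability of small mussels: 8.5/26 = 0.3269 kJ/s.
Since 0.3269 < R, time spent handling small mussels is better spent searching.

No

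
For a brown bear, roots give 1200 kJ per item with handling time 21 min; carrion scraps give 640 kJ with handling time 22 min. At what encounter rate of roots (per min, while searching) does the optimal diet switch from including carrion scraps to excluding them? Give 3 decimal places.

0.049 per min

At the threshold, the rate on roots alone equals the profitability of carrion scraps: λ·1200/(1 + λ·21) = 640/22 = 29.09.
Rearranging, λ(1200 − 29.09×21) = 29.09, so λ = 29.09/589.1 = 0.04938 per min.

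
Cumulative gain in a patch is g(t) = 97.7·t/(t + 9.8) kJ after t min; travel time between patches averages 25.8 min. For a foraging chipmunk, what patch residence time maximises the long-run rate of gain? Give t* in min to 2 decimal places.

15.90 min

Optimal t* satisfies g'(t*) = g(t*)/(T + t*).
g'(t) = 97.7·9.8/(t + 9.8)². Setting 97.7·9.8/(t+9.8)² = 97.7t/[(t+9.8)(25.8+t)] gives 9.8(25.8+t) = t(t+9.8), so t² = 9.8×25.8 = 252.8.
t* = √252.8 = 15.9 min.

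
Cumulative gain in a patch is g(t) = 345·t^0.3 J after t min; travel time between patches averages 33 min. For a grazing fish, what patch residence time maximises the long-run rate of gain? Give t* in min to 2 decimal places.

Optimal t* satisfies g'(t*) = g(t*)/(T + t*).
g'(t) = 0.3·345·t^-0.7. Setting 0.3·345·t^-0.7 = 345·t^0.3/(33+t) gives 0.3(33+t) = t, so 0.70·t = 0.3×33.
t* = 0.3×33/0.70 = 14.14 min.

14.14 min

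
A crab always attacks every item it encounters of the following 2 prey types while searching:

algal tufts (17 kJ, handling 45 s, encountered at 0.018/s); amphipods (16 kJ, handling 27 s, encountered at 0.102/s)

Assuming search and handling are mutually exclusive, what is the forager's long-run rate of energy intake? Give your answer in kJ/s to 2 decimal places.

0.42 kJ/s

R = Σλ_iE_i / (1 + Σλ_ih_i)
Numerator: 0.018×17 + 0.102×16 = 1.938
Denominator: 1 + 0.018×45 + 0.102×27 = 4.564
R = 1.938/4.564 = 0.4246 kJ/s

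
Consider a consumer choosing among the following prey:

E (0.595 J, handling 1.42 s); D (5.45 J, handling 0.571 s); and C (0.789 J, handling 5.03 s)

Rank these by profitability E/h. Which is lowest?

Profitability E/h (J/s): E = 0.595/1.42 = 0.419, D = 5.45/0.571 = 9.54, C = 0.789/5.03 = 0.157.
Ranked: D > E > C.

C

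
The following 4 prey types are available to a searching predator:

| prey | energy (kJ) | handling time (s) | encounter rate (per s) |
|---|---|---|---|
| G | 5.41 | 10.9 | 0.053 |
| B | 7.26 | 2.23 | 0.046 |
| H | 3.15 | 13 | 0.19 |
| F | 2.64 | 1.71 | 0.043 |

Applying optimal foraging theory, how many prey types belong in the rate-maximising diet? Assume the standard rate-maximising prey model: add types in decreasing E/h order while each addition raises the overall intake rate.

3

Profitabilities (E/h, kJ/s): B 3.26, F 1.54, G 0.496, H 0.242. Add prey in this order while the next type's profitability exceeds the intake rate on those already taken.
Rate on top 1: 0.3029. F: 1.54 > 0.3029 → include.
Rate on top 2: 0.3805. G: 0.496 > 0.3805 → include.
Rate on top 3: 0.4186. H: 0.242 < 0.4186 → exclude; stop.
Optimal diet: B, F, G — 3 of 4 types.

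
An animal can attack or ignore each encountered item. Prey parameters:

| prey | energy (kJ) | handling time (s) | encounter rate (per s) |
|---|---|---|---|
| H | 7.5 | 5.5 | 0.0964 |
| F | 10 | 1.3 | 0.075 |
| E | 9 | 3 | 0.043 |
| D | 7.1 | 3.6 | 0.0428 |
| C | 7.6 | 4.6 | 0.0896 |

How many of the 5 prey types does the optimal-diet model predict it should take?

5

E/h in descending order: F 7.69, E 3, D 1.97, C 1.65, H 1.36 kJ/s. The optimal diet is the largest prefix of this list for which every included type satisfies E_i/h_i > R on the types above it.
Rate on top 1: 0.6834. E: 3 > 0.6834 → include.
Rate on top 2: 0.927. D: 1.97 > 0.927 → include.
Rate on top 3: 1.044. C: 1.65 > 1.044 → include.
Rate on top 4: 1.184. H: 1.36 > 1.184 → include.
Optimal diet: F, E, D, C, H — 5 of 5 types.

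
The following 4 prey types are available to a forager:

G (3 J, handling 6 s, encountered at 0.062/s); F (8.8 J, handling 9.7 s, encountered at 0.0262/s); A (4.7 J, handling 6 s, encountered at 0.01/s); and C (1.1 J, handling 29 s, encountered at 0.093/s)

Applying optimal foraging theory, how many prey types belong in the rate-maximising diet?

Rank by E/h (J/s): F 0.907, A 0.783, G 0.5, C 0.0379. Include each in turn until the next type's E/h falls below the running intake rate.
Rate on top 1: 0.1838. A: 0.783 > 0.1838 → include.
Rate on top 2: 0.2112. G: 0.5 > 0.2112 → include.
Rate on top 3: 0.2749. C: 0.0379 < 0.2749 → exclude; stop.
Optimal diet: F, A, G — 3 of 4 types.

3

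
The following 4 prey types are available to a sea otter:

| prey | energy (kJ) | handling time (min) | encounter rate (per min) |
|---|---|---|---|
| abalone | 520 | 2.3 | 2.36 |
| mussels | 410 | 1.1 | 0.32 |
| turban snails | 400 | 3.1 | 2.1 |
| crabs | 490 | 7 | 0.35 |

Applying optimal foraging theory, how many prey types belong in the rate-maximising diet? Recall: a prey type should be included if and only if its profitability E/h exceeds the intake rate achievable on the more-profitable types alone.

2

Profitabilities (E/h, kJ/min): mussels 373, abalone 226, turban snails 129, crabs 70. Add prey in this order while the next type's profitability exceeds the intake rate on those already taken.
Rate on top 1: 97.04. abalone: 226 > 97.04 → include.
Rate on top 2: 200.4. turban snails: 129 < 200.4 → exclude; stop.
Optimal diet: mussels, abalone — 2 of 4 types.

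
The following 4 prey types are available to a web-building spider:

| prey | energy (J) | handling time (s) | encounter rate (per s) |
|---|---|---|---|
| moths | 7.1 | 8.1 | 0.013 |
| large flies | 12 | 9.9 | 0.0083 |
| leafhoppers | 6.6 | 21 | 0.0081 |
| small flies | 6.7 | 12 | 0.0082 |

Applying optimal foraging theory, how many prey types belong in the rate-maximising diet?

Rank by E/h (J/s): large flies 1.21, moths 0.877, small flies 0.558, leafhoppers 0.314. Include each in turn until the next type's E/h falls below the running intake rate.
Rate on top 1: 0.09204. moths: 0.877 > 0.09204 → include.
Rate on top 2: 0.1616. small flies: 0.558 > 0.1616 → include.
Rate on top 3: 0.192. leafhoppers: 0.314 > 0.192 → include.
Optimal diet: large flies, moths, small flies, leafhoppers — 4 of 4 types.

4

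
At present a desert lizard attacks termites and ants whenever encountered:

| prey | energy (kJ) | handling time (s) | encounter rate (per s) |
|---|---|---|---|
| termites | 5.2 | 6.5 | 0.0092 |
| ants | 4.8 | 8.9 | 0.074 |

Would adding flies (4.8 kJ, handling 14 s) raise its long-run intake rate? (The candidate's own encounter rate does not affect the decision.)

Intake rate on the current diet: R = (0.0092×5.2 + 0.074×4.8) / (1 + 0.0092×6.5 + 0.074×8.9) = 0.403/1.718 = 0.2345 kJ/s.
Profitability of flies: 4.8/14 = 0.3429 kJ/s.
0.3429 > 0.2345, so adding flies raises the average — include it.

Yes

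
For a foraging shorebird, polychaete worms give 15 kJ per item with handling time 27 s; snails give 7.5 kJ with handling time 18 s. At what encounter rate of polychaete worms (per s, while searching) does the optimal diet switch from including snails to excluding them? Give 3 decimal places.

At the threshold, the rate on polychaete worms alone equals the profitability of snails: λ·15/(1 + λ·27) = 7.5/18 = 0.4167.
Rearranging, λ(15 − 0.4167×27) = 0.4167, so λ = 0.4167/3.75 = 0.1111 per s.

0.111 per s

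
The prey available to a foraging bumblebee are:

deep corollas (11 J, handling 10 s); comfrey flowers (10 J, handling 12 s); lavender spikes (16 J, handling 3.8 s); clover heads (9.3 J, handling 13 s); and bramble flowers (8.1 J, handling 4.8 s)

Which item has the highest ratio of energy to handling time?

lavender spikes

Profitability E/h (J/s): deep corollas = 11/10 = 1.1, comfrey flowers = 10/12 = 0.833, lavender spikes = 16/3.8 = 4.21, clover heads = 9.3/13 = 0.715, bramble flowers = 8.1/4.8 = 1.69.
Ranked: lavender spikes > bramble flowers > deep corollas > comfrey flowers > clover heads.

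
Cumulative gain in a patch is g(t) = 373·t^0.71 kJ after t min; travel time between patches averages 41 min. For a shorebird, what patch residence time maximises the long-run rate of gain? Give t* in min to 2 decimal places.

100.38 min

Maximise g(t)/(T+t): set derivative to zero → g'(t)(T+t) = g(t).
g'(t) = 0.71·373·t^-0.29. Setting 0.71·373·t^-0.29 = 373·t^0.71/(41+t) gives 0.71(41+t) = t, so 0.29·t = 0.71×41.
t* = 0.71×41/0.29 = 100.4 min.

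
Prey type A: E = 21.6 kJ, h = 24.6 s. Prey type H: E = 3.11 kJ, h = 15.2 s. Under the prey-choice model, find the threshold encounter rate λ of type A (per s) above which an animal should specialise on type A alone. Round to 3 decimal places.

The zero-one rule: include type H iff E₂/h₂ > λE₁/(1+λh₁). Equality gives the switch point.
λE₁h₂ = E₂ + λE₂h₁ ⇒ λ = E₂/(E₁h₂ − E₂h₁) = 3.11/(328.3 − 76.51) = 0.01235 per s.

0.012 per s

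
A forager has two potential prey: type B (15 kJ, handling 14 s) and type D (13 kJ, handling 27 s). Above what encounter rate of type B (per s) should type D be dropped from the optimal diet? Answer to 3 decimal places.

The zero-one rule: include type D iff E₂/h₂ > λE₁/(1+λh₁). Equality gives the switch point.
λE₁h₂ = E₂ + λE₂h₁ ⇒ λ = E₂/(E₁h₂ − E₂h₁) = 13/(405 − 182) = 0.0583 per s.

0.058 per s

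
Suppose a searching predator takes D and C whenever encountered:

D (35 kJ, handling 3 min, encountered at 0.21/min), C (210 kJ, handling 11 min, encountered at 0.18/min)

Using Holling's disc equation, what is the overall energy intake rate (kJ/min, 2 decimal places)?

R = (0.21×35 + 0.18×210) / (1 + 0.21×3 + 0.18×11) = 45.15/3.61 = 12.51 kJ/min.

12.51 kJ/min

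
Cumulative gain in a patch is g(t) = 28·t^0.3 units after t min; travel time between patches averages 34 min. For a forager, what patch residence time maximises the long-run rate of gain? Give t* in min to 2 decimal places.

14.57 min

Optimal t* satisfies g'(t*) = g(t*)/(T + t*).
g'(t) = 0.3·28·t^-0.7. Setting 0.3·28·t^-0.7 = 28·t^0.3/(34+t) gives 0.3(34+t) = t, so 0.70·t = 0.3×34.
t* = 0.3×34/0.70 = 14.57 min.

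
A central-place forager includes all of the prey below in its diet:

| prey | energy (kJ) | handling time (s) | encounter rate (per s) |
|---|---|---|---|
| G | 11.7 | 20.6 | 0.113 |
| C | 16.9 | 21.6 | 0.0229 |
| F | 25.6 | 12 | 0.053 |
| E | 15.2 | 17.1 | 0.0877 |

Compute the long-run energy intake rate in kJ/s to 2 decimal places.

Energy encountered per unit search time: 0.113×11.7 + 0.0229×16.9 + 0.053×25.6 + 0.0877×15.2 = 4.399 kJ/s.
Handling time per unit search time: 0.113×20.6 + 0.0229×21.6 + 0.053×12 + 0.0877×17.1 = 4.958.
Rate = 4.399/(1 + 4.958) = 0.7383 kJ/s.

0.74 kJ/s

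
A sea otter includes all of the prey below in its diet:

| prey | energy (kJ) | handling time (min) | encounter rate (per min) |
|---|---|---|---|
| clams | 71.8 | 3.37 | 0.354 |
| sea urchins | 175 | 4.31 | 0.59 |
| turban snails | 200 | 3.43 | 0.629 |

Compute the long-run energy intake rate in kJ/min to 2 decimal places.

36.91 kJ/min

R = (0.354×71.8 + 0.59×175 + 0.629×200) / (1 + 0.354×3.37 + 0.59×4.31 + 0.629×3.43) = 254.5/6.893 = 36.91 kJ/min.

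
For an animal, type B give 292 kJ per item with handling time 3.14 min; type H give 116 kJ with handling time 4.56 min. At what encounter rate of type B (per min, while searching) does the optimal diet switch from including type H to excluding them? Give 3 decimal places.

The zero-one rule: include type H iff E₂/h₂ > λE₁/(1+λh₁). Equality gives the switch point.
λE₁h₂ = E₂ + λE₂h₁ ⇒ λ = E₂/(E₁h₂ − E₂h₁) = 116/(1332 − 364.2) = 0.1199 per min.

0.120 per min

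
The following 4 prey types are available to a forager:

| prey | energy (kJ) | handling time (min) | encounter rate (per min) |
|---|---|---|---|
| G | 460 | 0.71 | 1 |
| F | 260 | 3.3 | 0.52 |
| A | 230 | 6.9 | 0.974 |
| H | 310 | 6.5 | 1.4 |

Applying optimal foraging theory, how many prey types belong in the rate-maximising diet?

1

Profitabilities (E/h, kJ/min): G 648, F 78.8, H 47.7, A 33.3. Add prey in this order while the next type's profitability exceeds the intake rate on those already taken.
Rate on top 1: 269. F: 78.8 < 269 → exclude; stop.
Optimal diet: G — 1 of 4 types.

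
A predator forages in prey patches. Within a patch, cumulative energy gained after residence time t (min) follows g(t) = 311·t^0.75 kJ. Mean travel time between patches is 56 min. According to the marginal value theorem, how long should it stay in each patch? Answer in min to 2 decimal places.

168.00 min

Optimal t* satisfies g'(t*) = g(t*)/(T + t*).
g'(t) = 0.75·311·t^-0.25. Setting 0.75·311·t^-0.25 = 311·t^0.75/(56+t) gives 0.75(56+t) = t, so 0.25·t = 0.75×56.
t* = 0.75×56/0.25 = 168 min.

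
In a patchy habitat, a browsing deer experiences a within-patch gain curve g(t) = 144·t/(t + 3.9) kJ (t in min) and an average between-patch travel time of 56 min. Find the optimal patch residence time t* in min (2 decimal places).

Optimal t* satisfies g'(t*) = g(t*)/(T + t*).
g'(t) = 144·3.9/(t + 3.9)². Setting 144·3.9/(t+3.9)² = 144t/[(t+3.9)(56+t)] gives 3.9(56+t) = t(t+3.9), so t² = 3.9×56 = 218.4.
t* = √218.4 = 14.78 min.

14.78 min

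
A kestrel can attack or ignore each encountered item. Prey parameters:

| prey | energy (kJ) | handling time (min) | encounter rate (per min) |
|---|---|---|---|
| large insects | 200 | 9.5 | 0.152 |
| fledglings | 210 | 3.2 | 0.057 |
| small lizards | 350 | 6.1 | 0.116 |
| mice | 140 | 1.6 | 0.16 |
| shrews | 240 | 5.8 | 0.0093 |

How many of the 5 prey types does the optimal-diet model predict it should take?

E/h in descending order: mice 87.5, fledglings 65.6, small lizards 57.4, shrews 41.4, large insects 21.1 kJ/min. The optimal diet is the largest prefix of this list for which every included type satisfies E_i/h_i > R on the types above it.
Rate on top 1: 17.83. fledglings: 65.6 > 17.83 → include.
Rate on top 2: 23.89. small lizards: 57.4 > 23.89 → include.
Rate on top 3: 34.93. shrews: 41.4 > 34.93 → include.
Rate on top 4: 35.09. large insects: 21.1 < 35.09 → exclude; stop.
Optimal diet: mice, fledglings, small lizards, shrews — 4 of 5 types.

4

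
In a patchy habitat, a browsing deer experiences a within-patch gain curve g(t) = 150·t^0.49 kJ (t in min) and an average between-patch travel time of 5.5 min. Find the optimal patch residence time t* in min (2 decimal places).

Optimal t* satisfies g'(t*) = g(t*)/(T + t*).
g'(t) = 0.49·150·t^-0.51. Setting 0.49·150·t^-0.51 = 150·t^0.49/(5.5+t) gives 0.49(5.5+t) = t, so 0.51·t = 0.49×5.5.
t* = 0.49×5.5/0.51 = 5.284 min.

5.28 min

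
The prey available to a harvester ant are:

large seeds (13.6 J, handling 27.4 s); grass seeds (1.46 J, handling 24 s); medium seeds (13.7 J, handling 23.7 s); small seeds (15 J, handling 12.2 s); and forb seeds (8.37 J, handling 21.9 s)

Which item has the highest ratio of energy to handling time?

Profitability E/h (J/s): large seeds = 13.6/27.4 = 0.496, grass seeds = 1.46/24 = 0.0608, medium seeds = 13.7/23.7 = 0.578, small seeds = 15/12.2 = 1.23, forb seeds = 8.37/21.9 = 0.382.
Ranked: small seeds > medium seeds > large seeds > forb seeds > grass seeds.

small seeds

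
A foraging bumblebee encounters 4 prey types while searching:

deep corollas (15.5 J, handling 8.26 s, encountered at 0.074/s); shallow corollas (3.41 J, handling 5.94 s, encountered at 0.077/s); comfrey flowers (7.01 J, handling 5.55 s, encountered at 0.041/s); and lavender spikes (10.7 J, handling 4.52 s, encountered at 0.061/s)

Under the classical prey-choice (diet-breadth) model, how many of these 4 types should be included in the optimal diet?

3

Profitabilities (E/h, J/s): lavender spikes 2.37, deep corollas 1.88, comfrey flowers 1.26, shallow corollas 0.574. Add prey in this order while the next type's profitability exceeds the intake rate on those already taken.
Rate on top 1: 0.5116. deep corollas: 1.88 > 0.5116 → include.
Rate on top 2: 0.9538. comfrey flowers: 1.26 > 0.9538 → include.
Rate on top 3: 0.987. shallow corollas: 0.574 < 0.987 → exclude; stop.
Optimal diet: lavender spikes, deep corollas, comfrey flowers — 3 of 4 types.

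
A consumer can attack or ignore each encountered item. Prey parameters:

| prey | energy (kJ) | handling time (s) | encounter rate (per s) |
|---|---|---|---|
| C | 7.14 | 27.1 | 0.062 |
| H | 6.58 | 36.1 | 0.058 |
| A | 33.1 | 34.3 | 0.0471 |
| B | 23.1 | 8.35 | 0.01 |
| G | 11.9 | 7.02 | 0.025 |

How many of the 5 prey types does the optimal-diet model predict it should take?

3

Rank by E/h (kJ/s): B 2.77, G 1.7, A 0.965, C 0.263, H 0.182. Include each in turn until the next type's E/h falls below the running intake rate.
Rate on top 1: 0.2132. G: 1.7 > 0.2132 → include.
Rate on top 2: 0.4198. A: 0.965 > 0.4198 → include.
Rate on top 3: 0.7262. C: 0.263 < 0.7262 → exclude; stop.
Optimal diet: B, G, A — 3 of 5 types.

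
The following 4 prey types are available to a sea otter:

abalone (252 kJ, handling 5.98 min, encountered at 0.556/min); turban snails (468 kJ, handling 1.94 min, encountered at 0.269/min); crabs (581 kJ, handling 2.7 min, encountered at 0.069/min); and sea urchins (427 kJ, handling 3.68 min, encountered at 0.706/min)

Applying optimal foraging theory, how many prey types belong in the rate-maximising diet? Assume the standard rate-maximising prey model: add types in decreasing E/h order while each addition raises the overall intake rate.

Profitabilities (E/h, kJ/min): turban snails 241, crabs 215, sea urchins 116, abalone 42.1. Add prey in this order while the next type's profitability exceeds the intake rate on those already taken.
Rate on top 1: 82.72. crabs: 215 > 82.72 → include.
Rate on top 2: 97.17. sea urchins: 116 > 97.17 → include.
Rate on top 3: 108.6. abalone: 42.1 < 108.6 → exclude; stop.
Optimal diet: turban snails, crabs, sea urchins — 3 of 4 types.

3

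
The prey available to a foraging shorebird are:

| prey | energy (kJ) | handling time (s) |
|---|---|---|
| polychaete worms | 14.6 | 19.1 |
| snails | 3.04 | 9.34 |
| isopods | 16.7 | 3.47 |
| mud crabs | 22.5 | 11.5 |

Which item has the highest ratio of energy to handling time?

isopods

In descending order of E/h:
isopods: 16.7/3.47 = 4.81 kJ/s
mud crabs: 22.5/11.5 = 1.96 kJ/s
polychaete worms: 14.6/19.1 = 0.764 kJ/s
snails: 3.04/9.34 = 0.325 kJ/s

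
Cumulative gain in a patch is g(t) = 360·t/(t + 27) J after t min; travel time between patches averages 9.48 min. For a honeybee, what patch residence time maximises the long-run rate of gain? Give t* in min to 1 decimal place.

16.0 min

By the marginal value theorem, leave when the instantaneous gain rate g'(t) equals the habitat-wide average g(t)/(T + t).
g'(t) = 360·27/(t + 27)². Setting 360·27/(t+27)² = 360t/[(t+27)(9.48+t)] gives 27(9.48+t) = t(t+27), so t² = 27×9.48 = 256.
t* = √256 = 16 min.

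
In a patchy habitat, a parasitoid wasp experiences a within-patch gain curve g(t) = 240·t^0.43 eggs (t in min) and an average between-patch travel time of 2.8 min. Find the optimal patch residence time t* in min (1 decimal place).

2.1 min

By the marginal value theorem, leave when the instantaneous gain rate g'(t) equals the habitat-wide average g(t)/(T + t).
g'(t) = 0.43·240·t^-0.57. Setting 0.43·240·t^-0.57 = 240·t^0.43/(2.8+t) gives 0.43(2.8+t) = t, so 0.57·t = 0.43×2.8.
t* = 0.43×2.8/0.57 = 2.112 min.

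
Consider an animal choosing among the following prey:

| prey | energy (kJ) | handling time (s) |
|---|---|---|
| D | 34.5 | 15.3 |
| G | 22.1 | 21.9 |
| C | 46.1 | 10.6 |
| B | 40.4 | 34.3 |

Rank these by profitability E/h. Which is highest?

In descending order of E/h:
C: 46.1/10.6 = 4.35 kJ/s
D: 34.5/15.3 = 2.25 kJ/s
B: 40.4/34.3 = 1.18 kJ/s
G: 22.1/21.9 = 1.01 kJ/s

C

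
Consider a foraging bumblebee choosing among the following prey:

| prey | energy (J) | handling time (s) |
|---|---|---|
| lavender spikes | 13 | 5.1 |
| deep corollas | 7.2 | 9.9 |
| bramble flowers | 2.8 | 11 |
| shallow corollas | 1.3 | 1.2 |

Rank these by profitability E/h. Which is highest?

lavender spikes

In descending order of E/h:
lavender spikes: 13/5.1 = 2.55 J/s
shallow corollas: 1.3/1.2 = 1.08 J/s
deep corollas: 7.2/9.9 = 0.727 J/s
bramble flowers: 2.8/11 = 0.255 J/s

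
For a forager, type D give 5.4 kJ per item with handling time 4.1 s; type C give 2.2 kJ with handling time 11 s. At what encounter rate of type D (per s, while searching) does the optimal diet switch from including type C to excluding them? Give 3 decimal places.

At the threshold, the rate on type D alone equals the profitability of type C: λ·5.4/(1 + λ·4.1) = 2.2/11 = 0.2.
Rearranging, λ(5.4 − 0.2×4.1) = 0.2, so λ = 0.2/4.58 = 0.04367 per s.

0.044 per s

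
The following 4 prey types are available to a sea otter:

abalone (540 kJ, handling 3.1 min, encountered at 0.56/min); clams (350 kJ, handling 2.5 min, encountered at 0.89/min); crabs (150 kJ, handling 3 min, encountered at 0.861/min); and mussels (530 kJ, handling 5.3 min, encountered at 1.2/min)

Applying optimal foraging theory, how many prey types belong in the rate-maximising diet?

E/h in descending order: abalone 174, clams 140, mussels 100, crabs 50 kJ/min. The optimal diet is the largest prefix of this list for which every included type satisfies E_i/h_i > R on the types above it.
Rate on top 1: 110.5. clams: 140 > 110.5 → include.
Rate on top 2: 123.7. mussels: 100 < 123.7 → exclude; stop.
Optimal diet: abalone, clams — 2 of 4 types.

2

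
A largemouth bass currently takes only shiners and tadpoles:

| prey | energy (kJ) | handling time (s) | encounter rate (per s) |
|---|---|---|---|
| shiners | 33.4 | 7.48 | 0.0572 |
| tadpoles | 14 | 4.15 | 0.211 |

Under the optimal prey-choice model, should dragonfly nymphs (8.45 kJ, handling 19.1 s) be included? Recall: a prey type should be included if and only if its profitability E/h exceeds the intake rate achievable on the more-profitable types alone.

Current rate: (0.0572×33.4 + 0.211×14)/(1 + 0.0572×7.48 + 0.211×4.15) = 2.112 kJ/s.
Profitability of dragonfly nymphs: 8.45/19.1 = 0.4424 kJ/s.
Since 0.4424 < R, time spent handling dragonfly nymphs is better spent searching.

No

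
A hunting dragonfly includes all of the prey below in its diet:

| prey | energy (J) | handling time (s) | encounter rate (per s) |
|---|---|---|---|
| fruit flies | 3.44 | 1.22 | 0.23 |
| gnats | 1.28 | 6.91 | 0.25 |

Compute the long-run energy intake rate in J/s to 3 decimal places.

R = (0.23×3.44 + 0.25×1.28) / (1 + 0.23×1.22 + 0.25×6.91) = 1.111/3.008 = 0.3694 J/s.

0.369 J/s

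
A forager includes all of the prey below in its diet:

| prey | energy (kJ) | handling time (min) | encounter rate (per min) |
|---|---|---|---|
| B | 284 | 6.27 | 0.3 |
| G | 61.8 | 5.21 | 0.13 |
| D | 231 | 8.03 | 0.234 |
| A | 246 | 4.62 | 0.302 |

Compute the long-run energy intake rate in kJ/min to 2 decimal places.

Energy encountered per unit search time: 0.3×284 + 0.13×61.8 + 0.234×231 + 0.302×246 = 221.6 kJ/min.
Handling time per unit search time: 0.3×6.27 + 0.13×5.21 + 0.234×8.03 + 0.302×4.62 = 5.833.
Rate = 221.6/(1 + 5.833) = 32.43 kJ/min.

32.43 kJ/min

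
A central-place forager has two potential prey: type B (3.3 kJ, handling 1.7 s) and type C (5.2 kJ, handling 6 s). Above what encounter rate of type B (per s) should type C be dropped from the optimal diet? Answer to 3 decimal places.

0.474 per s

Drop type C once their profitability E₂/h₂ falls below the rate achievable on type B alone: E₂/h₂ = λE₁/(1 + λh₁).
Solve for λ: λE₁h₂ = E₂(1 + λh₁) → λ(E₁h₂ − E₂h₁) = E₂ → λ = E₂/(E₁h₂ − E₂h₁).
λ = 5.2/(3.3×6 − 5.2×1.7) = 5.2/10.96 = 0.4745 per s.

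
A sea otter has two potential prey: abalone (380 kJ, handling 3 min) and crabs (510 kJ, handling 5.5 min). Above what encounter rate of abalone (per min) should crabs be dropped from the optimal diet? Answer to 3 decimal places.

0.911 per min

At the threshold, the rate on abalone alone equals the profitability of crabs: λ·380/(1 + λ·3) = 510/5.5 = 92.73.
Rearranging, λ(380 − 92.73×3) = 92.73, so λ = 92.73/101.8 = 0.9107 per min.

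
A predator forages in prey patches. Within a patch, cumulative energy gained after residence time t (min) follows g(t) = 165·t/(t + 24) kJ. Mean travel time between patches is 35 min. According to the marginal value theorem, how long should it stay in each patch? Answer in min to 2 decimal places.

28.98 min

Optimal t* satisfies g'(t*) = g(t*)/(T + t*).
g'(t) = 165·24/(t + 24)². Setting 165·24/(t+24)² = 165t/[(t+24)(35+t)] gives 24(35+t) = t(t+24), so t² = 24×35 = 840.
t* = √840 = 28.98 min.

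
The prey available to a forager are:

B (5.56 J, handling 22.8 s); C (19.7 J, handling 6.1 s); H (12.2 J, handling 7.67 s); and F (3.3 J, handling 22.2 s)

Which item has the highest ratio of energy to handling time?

Profitability E/h (J/s): B = 5.56/22.8 = 0.244, C = 19.7/6.1 = 3.23, H = 12.2/7.67 = 1.59, F = 3.3/22.2 = 0.149.
Ranked: C > H > B > F.

C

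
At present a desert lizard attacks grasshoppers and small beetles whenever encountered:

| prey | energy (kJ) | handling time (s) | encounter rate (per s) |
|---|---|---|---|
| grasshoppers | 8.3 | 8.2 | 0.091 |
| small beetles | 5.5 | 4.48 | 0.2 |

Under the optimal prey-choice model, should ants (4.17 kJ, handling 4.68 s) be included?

Current rate: (0.091×8.3 + 0.2×5.5)/(1 + 0.091×8.2 + 0.2×4.48) = 0.7022 kJ/s.
Profitability of ants: 4.17/4.68 = 0.891 kJ/s.
0.891 > 0.7022, so adding ants raises the average — include it.

Yes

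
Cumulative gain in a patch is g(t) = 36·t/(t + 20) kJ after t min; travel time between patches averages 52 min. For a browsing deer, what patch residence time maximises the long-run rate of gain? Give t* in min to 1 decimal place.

Optimal t* satisfies g'(t*) = g(t*)/(T + t*).
g'(t) = 36·20/(t + 20)². Setting 36·20/(t+20)² = 36t/[(t+20)(52+t)] gives 20(52+t) = t(t+20), so t² = 20×52 = 1040.
t* = √1040 = 32.25 min.

32.2 min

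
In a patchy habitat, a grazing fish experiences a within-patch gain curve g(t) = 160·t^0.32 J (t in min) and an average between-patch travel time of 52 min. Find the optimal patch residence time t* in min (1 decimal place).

Maximise g(t)/(T+t): set derivative to zero → g'(t)(T+t) = g(t).
g'(t) = 0.32·160·t^-0.68. Setting 0.32·160·t^-0.68 = 160·t^0.32/(52+t) gives 0.32(52+t) = t, so 0.68·t = 0.32×52.
t* = 0.32×52/0.68 = 24.47 min.

24.5 min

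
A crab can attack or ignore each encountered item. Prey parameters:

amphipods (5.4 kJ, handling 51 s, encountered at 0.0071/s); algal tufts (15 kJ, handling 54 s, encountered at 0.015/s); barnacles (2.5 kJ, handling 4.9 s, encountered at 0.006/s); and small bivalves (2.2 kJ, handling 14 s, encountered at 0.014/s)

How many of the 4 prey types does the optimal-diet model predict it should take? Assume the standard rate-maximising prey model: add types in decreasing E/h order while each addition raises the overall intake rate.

E/h in descending order: barnacles 0.51, algal tufts 0.278, small bivalves 0.157, amphipods 0.106 kJ/s. The optimal diet is the largest prefix of this list for which every included type satisfies E_i/h_i > R on the types above it.
Rate on top 1: 0.01457. algal tufts: 0.278 > 0.01457 → include.
Rate on top 2: 0.1305. small bivalves: 0.157 > 0.1305 → include.
Rate on top 3: 0.133. amphipods: 0.106 < 0.133 → exclude; stop.
Optimal diet: barnacles, algal tufts, small bivalves — 3 of 4 types.

3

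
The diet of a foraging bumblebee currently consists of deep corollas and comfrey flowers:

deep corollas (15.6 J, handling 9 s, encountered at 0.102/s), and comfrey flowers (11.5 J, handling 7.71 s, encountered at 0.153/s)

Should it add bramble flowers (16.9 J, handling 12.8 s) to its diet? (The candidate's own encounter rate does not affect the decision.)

Current rate: (0.102×15.6 + 0.153×11.5)/(1 + 0.102×9 + 0.153×7.71) = 1.082 J/s.
bramble flowers: E/h = 16.9/12.8 = 1.32 J/s.
Since 1.32 > R, including bramble flowers increases the long-run rate.

Yes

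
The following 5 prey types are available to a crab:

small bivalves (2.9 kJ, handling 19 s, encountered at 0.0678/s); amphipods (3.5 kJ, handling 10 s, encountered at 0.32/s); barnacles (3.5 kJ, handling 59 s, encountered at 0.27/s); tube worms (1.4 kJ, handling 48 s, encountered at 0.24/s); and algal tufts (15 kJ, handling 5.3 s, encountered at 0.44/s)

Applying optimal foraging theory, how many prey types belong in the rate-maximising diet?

1

E/h in descending order: algal tufts 2.83, amphipods 0.35, small bivalves 0.153, barnacles 0.0593, tube worms 0.0292 kJ/s. The optimal diet is the largest prefix of this list for which every included type satisfies E_i/h_i > R on the types above it.
Rate on top 1: 1.981. amphipods: 0.35 < 1.981 → exclude; stop.
Optimal diet: algal tufts — 1 of 5 types.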